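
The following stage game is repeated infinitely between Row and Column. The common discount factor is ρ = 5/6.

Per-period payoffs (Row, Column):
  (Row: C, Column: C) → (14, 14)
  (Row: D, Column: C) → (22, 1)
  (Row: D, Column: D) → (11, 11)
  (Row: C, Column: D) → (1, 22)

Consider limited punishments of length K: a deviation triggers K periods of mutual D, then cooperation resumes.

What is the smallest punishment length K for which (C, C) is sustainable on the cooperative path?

IC: ρ(1−ρ^K)/(1−ρ) ≥ (22−14)/(14−11) = 8/3.
With ρ = 5/6: need 1 − ρ^K ≥ 8/3·(1−5/6)/(5/6), i.e. ρ^K ≤ 0.4667.
Since (5/6)^4 = 0.4823 and (5/6)^5 = 0.4019, the smallest such K is 5.

5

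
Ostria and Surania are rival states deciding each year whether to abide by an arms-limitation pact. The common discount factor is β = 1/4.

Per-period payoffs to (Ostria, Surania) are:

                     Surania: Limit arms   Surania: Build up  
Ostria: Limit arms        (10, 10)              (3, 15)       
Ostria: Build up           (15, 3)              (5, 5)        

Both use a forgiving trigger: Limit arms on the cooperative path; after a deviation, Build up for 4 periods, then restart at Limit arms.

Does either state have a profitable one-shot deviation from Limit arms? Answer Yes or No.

Yes

IC: β+…+β^4 ≥ (15−10)/(10−5) = 1.
At β = 1/4: partial sum = 0.3320 < 1.0000. Cooperation not sustainable.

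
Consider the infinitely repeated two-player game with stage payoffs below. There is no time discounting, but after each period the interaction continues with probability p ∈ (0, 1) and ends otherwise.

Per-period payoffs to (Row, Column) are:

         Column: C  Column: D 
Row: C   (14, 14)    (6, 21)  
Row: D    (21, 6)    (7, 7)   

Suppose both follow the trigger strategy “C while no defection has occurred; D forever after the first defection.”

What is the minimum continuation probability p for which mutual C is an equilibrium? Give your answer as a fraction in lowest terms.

1/2

With no time discounting, the continuation probability p plays the role of the discount factor.
Grim-trigger IC: 14/(1−p) ≥ 21 + 7p/(1−p) ⇒ p ≥ (21−14)/(21−7) = 1/2.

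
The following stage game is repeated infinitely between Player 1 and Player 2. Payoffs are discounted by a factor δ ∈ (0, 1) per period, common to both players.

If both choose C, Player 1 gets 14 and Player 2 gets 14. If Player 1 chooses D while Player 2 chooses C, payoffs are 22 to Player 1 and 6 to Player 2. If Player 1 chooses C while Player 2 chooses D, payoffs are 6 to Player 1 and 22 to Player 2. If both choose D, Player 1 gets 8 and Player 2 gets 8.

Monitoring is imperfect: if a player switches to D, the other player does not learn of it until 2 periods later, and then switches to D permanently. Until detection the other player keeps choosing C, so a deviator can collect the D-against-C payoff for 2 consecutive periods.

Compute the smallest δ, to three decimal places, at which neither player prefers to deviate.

0.756

The best deviation is to choose D for all 2 undetected periods, earning 22 each, then 8 forever once detected.
Deviation value: 22(1−δ^2)/(1−δ) + 8δ^2/(1−δ); cooperation value: 14/(1−δ).
IC: 14 ≥ 22(1−δ^2) + 8δ^2 = 22 − 14δ^2.
So δ^2 ≥ 8/14 = 4/7, giving δ ≥ (4/7)^(1/2) ≈ 0.756.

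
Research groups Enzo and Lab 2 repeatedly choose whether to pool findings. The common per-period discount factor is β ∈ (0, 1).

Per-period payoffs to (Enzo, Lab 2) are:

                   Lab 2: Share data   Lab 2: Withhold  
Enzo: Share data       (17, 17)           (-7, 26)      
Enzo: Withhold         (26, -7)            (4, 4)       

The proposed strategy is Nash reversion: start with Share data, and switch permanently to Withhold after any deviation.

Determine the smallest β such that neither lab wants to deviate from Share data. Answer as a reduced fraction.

9/22

Under grim trigger the critical discount factor is (T−C)/(T−P) with T = 26, C = 17, P = 4.
β* = (26−17)/(26−4) = 9/22.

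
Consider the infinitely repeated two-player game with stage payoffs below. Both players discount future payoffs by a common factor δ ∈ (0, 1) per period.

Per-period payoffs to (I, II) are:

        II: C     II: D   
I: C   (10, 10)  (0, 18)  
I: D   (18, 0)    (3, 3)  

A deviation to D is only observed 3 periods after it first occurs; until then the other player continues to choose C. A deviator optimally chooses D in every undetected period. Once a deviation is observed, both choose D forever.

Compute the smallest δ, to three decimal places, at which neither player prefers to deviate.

0.811

The best deviation is to choose D for all 3 undetected periods, earning 18 each, then 3 forever once detected.
Deviation value: 18(1−δ^3)/(1−δ) + 3δ^3/(1−δ); cooperation value: 10/(1−δ).
IC: 10 ≥ 18(1−δ^3) + 3δ^3 = 18 − 15δ^3.
So δ^3 ≥ 8/15, giving δ ≥ (8/15)^(1/3) ≈ 0.811.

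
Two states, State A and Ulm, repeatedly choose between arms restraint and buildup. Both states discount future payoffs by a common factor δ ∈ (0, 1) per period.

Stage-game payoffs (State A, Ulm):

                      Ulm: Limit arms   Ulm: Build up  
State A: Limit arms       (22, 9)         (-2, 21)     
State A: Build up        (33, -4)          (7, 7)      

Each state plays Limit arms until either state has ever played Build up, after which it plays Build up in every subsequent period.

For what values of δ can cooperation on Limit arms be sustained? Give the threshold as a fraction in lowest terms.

6/7

State A's threshold: (33−22)/(33−7) = 11/26.
Ulm's threshold: (21−9)/(21−7) = 6/7.
11/26 < 6/7, so Ulm binds and δ* = 6/7.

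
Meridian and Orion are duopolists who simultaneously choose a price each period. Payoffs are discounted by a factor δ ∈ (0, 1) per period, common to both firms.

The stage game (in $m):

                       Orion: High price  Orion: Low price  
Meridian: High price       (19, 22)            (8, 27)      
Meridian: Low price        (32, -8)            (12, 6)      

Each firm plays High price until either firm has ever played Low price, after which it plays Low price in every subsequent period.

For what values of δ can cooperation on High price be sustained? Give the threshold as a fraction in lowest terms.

13/20

For Meridian: deviation gain 32−19 = 13, per-period punishment loss 19−12 = 7. IC gives δ ≥ 13/20.
For Orion: gain 5, loss 16 per period, so δ ≥ 5/21.
The tighter constraint is Meridian's, so cooperation needs δ ≥ 13/20.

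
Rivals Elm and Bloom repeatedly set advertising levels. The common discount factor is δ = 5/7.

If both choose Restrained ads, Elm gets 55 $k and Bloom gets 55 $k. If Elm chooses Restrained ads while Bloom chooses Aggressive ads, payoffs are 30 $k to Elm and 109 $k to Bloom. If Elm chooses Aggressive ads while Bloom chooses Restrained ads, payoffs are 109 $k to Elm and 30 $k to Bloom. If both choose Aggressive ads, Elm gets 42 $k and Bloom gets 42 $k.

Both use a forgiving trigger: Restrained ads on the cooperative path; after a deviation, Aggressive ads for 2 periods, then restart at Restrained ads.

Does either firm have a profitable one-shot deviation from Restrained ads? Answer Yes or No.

IC: δ+…+δ^2 ≥ (109−55)/(55−42) = 54/13.
At δ = 5/7: partial sum = 1.2245 < 4.1538. Cooperation not sustainable.

Yes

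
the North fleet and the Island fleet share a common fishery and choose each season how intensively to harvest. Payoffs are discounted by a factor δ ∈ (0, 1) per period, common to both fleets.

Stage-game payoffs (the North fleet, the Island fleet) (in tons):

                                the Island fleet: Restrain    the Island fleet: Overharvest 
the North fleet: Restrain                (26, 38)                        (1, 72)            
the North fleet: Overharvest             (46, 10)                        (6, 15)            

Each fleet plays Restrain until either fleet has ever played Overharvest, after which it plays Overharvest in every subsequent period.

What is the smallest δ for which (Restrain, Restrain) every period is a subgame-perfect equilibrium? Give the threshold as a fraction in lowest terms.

For the North fleet: deviation gain 46−26 = 20, per-period punishment loss 26−6 = 20. IC gives δ ≥ 20/40 = 1/2.
For the Island fleet: gain 34, loss 23 per period, so δ ≥ 34/57.
The tighter constraint is the Island fleet's, so cooperation needs δ ≥ 34/57.

34/57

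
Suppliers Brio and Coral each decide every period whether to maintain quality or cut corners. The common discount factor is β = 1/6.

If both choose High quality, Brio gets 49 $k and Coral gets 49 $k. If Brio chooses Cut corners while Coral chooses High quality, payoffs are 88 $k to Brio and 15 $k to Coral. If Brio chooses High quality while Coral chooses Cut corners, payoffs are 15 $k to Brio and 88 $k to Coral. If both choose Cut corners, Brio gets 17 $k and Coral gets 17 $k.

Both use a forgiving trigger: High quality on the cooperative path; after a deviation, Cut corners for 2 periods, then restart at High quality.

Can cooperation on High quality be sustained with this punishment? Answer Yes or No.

No

Comparing payoff streams over the 3 periods until play realigns: cooperate → 49(1+β+…+β^2); deviate → 88 + 17(β+…+β^2).
Cooperation is sustained iff (49−17)(β+…+β^2) ≥ 88−49.
β+…+β^2 = 1/6·(1−(1/6)^2)/(1−1/6) = 0.1944, and (88−49)/(49−17) = 1.2188.
0.1944 < 1.2188, so cooperation is not sustainable.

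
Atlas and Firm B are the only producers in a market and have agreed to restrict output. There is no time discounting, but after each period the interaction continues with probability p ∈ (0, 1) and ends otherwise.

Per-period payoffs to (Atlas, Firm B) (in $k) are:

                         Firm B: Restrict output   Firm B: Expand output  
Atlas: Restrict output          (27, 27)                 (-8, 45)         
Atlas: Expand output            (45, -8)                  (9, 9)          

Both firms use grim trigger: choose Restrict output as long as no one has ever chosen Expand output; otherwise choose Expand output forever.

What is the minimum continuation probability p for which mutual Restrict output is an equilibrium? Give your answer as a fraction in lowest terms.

1/2

With no time discounting, the continuation probability p plays the role of the discount factor.
Grim-trigger IC: 27/(1−p) ≥ 45 + 9p/(1−p) ⇒ p ≥ (45−27)/(45−9) = 1/2.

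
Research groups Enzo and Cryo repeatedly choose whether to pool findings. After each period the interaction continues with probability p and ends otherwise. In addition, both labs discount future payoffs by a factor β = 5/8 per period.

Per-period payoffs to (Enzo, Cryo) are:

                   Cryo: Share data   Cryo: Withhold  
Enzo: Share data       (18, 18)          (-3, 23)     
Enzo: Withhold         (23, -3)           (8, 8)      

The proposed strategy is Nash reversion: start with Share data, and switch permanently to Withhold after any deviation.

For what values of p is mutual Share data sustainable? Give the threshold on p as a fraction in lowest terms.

With continuation probability p and discount β, the effective per-period discount factor is βp.
Grim-trigger IC: βp ≥ (23−18)/(23−8) = 1/3.
So p ≥ (1/3)/(5/8) = 8/15.

8/15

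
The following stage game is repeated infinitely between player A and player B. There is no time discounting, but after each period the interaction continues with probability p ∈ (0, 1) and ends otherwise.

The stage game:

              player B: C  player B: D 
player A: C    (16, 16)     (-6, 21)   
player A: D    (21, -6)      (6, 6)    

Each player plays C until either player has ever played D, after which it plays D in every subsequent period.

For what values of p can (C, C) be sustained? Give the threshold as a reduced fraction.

1/3

With no time discounting, the continuation probability p plays the role of the discount factor.
Grim-trigger IC: 16/(1−p) ≥ 21 + 6p/(1−p) ⇒ p ≥ (21−16)/(21−6) = 1/3.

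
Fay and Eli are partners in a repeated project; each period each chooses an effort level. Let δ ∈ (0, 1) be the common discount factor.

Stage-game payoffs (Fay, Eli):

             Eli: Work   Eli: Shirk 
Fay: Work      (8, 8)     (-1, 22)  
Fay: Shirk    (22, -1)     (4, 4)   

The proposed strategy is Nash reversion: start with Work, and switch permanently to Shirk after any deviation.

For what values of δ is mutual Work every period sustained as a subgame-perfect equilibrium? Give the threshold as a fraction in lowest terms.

Under grim trigger the critical discount factor is (T−C)/(T−P) with T = 22, C = 8, P = 4.
δ* = (22−8)/(22−4) = 14/18 = 7/9.

7/9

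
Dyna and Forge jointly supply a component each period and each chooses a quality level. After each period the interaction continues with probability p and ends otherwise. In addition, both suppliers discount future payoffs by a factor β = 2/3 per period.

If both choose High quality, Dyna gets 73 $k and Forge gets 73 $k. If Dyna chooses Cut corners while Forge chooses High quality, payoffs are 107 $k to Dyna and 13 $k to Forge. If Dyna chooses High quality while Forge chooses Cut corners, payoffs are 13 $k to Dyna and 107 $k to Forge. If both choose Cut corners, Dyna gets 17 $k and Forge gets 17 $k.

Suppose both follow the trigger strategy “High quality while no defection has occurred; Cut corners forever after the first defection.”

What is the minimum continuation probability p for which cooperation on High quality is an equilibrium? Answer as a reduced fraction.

17/30

With continuation probability p and discount β, the effective per-period discount factor is βp.
Grim-trigger IC: βp ≥ (107−73)/(107−17) = 17/45.
So p ≥ (17/45)/(2/3) = 17/30.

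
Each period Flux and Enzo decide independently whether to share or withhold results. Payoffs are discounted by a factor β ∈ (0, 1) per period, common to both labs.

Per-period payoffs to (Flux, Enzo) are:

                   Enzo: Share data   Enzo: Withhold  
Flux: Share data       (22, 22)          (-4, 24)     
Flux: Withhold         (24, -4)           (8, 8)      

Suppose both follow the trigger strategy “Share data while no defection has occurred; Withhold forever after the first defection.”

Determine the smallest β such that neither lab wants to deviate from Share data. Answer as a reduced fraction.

One-period gain from deviating is 24 − 22 = 2. The loss is 22 − 8 = 14 in every subsequent period, with present value 14·β/(1−β).
Deviation is unprofitable when 14·β/(1−β) ≥ 2, i.e. β/(1−β) ≥ 1/7.
Equivalently β ≥ 2/(2+14) = 1/8.

1/8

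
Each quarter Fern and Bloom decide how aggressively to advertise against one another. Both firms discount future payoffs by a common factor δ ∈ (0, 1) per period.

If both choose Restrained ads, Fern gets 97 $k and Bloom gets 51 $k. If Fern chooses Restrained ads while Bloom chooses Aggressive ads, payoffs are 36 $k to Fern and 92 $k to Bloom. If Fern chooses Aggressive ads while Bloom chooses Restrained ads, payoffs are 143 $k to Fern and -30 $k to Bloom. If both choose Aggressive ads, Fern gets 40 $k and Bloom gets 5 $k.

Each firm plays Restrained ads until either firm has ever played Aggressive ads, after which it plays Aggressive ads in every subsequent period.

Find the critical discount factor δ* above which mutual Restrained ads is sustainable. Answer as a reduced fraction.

41/87

Fern: cooperation gives 97 each period; deviation gives 143 once then 40 forever.
  97/(1−δ) ≥ 143 + 40δ/(1−δ) ⇒ δ ≥ 46/103.
Bloom: cooperation gives 51 each period; deviation gives 92 once then 5 forever.
  δ ≥ 41/87.
Both must hold, so the binding constraint is Bloom's: δ ≥ 41/87.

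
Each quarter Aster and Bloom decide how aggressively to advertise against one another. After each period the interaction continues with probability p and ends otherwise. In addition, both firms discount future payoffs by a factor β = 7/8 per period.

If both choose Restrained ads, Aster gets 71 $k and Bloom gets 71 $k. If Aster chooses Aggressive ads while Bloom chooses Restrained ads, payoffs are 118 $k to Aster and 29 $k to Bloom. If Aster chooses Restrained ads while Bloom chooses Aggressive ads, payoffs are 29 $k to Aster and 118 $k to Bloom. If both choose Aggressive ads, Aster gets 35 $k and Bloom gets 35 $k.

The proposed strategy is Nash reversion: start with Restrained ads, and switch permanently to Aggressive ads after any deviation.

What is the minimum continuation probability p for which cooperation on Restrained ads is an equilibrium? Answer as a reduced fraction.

With continuation probability p and discount β, the effective per-period discount factor is βp.
Grim-trigger IC: βp ≥ (118−71)/(118−35) = 47/83.
So p ≥ (47/83)/(7/8) = 376/581.

376/581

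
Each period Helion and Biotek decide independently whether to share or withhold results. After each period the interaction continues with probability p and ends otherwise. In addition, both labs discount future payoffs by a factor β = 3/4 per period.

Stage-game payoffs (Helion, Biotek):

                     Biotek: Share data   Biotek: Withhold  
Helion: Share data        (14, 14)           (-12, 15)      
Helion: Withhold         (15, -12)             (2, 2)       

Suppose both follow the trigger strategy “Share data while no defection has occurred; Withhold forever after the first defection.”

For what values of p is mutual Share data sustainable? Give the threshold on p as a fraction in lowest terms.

4/39

Expected continuation weight on next period's payoff is β·p = 3/4·p, which plays the role of the discount factor.
Cooperation requires 3/4·p ≥ (15−14)/(15−2) = 1/13, hence p ≥ 4/39.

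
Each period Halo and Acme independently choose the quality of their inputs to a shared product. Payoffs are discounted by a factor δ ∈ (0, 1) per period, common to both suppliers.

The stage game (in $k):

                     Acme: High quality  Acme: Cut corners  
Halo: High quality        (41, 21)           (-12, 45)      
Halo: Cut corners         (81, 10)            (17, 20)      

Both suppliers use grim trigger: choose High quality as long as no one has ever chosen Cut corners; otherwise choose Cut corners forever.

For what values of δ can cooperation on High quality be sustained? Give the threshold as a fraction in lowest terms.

24/25

Halo's threshold: (81−41)/(81−17) = 5/8.
Acme's threshold: (45−21)/(45−20) = 24/25.
5/8 < 24/25, so Acme binds and δ* = 24/25.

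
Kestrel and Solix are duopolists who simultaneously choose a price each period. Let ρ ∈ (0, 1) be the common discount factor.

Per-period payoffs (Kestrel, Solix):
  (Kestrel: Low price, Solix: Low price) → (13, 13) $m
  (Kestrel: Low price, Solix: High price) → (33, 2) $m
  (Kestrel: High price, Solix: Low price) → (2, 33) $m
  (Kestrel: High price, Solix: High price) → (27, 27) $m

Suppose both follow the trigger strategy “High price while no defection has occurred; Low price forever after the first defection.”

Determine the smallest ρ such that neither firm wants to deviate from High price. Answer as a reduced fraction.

Under grim trigger the critical discount factor is (T−C)/(T−P) with T = 33, C = 27, P = 13.
ρ* = (33−27)/(33−13) = 6/20 = 3/10.

3/10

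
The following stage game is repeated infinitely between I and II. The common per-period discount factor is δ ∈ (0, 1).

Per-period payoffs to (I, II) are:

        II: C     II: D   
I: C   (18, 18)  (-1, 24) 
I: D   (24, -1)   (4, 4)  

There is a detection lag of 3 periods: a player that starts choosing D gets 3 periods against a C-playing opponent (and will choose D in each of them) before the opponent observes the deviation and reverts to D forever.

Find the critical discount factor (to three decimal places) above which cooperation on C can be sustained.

0.669

Deviating for the 3 undetected periods gains 24−18 = 6 per period over cooperation, then loses 18−4 = 14 per period forever once punishment starts.
Gain: 6(1 + δ + … + δ^2); loss: 14·δ^3/(1−δ).
No profitable deviation ⇔ 6(1−δ^3) ≤ 14·δ^3, i.e. δ^3 ≥ 6/(6+14) = 3/10.
Hence δ ≥ (3/10)^(1/3) ≈ 0.669.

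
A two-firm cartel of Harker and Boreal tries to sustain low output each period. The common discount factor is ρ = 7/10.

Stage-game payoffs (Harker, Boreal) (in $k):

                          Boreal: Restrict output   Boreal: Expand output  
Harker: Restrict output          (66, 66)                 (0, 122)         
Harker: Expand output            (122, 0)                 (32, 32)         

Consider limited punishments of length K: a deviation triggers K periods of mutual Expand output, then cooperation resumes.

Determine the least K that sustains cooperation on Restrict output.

Need Σ_{k=1}^{K} ρ^k ≥ (122−66)/(66−32) = 1.6471 at ρ = 7/10.
At K = 3 the sum is 1.5330 < 1.6471; at K = 4 it is 1.7731 ≥ 1.6471.
So the minimum punishment length is K = 4.

4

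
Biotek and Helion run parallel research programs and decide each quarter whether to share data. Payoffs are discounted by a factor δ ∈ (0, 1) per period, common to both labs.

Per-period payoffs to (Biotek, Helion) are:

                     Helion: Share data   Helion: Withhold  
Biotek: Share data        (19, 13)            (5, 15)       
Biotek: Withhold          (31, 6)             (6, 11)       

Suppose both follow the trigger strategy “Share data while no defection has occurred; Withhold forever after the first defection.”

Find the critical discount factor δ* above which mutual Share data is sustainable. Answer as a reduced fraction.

1/2

Biotek: cooperation gives 19 each period; deviation gives 31 once then 6 forever.
  19/(1−δ) ≥ 31 + 6δ/(1−δ) ⇒ δ ≥ 12/25.
Helion: cooperation gives 13 each period; deviation gives 15 once then 11 forever.
  δ ≥ 2/4 = 1/2.
Both must hold, so the binding constraint is Helion's: δ ≥ 1/2.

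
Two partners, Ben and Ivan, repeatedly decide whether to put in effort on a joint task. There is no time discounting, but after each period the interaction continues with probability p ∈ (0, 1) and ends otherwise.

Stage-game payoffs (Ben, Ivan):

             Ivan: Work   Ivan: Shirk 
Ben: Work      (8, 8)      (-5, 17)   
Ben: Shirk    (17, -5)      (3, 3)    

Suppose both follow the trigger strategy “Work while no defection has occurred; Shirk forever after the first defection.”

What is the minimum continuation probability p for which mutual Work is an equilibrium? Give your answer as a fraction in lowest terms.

9/14

With no time discounting, the continuation probability p plays the role of the discount factor.
Grim-trigger IC: 8/(1−p) ≥ 17 + 3p/(1−p) ⇒ p ≥ (17−8)/(17−3) = 9/14.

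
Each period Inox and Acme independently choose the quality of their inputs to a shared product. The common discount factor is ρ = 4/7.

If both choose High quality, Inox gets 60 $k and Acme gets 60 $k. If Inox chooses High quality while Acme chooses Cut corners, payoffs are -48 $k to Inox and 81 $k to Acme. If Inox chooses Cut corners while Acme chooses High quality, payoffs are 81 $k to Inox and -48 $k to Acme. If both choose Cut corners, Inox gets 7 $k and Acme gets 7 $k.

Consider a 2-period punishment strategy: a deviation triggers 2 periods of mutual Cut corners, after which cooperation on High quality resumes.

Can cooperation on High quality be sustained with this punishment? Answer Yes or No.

IC: ρ+…+ρ^2 ≥ (81−60)/(60−7) = 21/53.
At ρ = 4/7: partial sum = 0.8980 ≥ 0.3962. Cooperation sustainable.

Yes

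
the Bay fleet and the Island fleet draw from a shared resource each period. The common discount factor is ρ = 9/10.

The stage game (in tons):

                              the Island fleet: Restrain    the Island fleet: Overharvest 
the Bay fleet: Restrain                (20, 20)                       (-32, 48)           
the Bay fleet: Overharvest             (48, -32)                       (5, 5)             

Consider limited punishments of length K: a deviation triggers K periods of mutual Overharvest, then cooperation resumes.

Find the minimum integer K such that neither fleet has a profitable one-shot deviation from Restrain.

3

Need Σ_{k=1}^{K} ρ^k ≥ (48−20)/(20−5) = 1.8667 at ρ = 9/10.
At K = 2 the sum is 1.7100 < 1.8667; at K = 3 it is 2.4390 ≥ 1.8667.
So the minimum punishment length is K = 3.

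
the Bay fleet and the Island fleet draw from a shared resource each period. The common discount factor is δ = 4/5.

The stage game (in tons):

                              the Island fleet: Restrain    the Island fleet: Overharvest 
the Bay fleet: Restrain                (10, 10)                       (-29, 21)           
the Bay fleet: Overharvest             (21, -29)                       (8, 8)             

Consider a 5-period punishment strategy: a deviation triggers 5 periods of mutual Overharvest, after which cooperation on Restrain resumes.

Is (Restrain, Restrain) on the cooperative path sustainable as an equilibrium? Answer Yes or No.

Comparing payoff streams over the 6 periods until play realigns: cooperate → 10(1+δ+…+δ^5); deviate → 21 + 8(δ+…+δ^5).
Cooperation is sustained iff (10−8)(δ+…+δ^5) ≥ 21−10.
δ+…+δ^5 = 4/5·(1−(4/5)^5)/(1−4/5) = 2.6893, and (21−10)/(10−8) = 5.5000.
2.6893 < 5.5000, so cooperation is not sustainable.

No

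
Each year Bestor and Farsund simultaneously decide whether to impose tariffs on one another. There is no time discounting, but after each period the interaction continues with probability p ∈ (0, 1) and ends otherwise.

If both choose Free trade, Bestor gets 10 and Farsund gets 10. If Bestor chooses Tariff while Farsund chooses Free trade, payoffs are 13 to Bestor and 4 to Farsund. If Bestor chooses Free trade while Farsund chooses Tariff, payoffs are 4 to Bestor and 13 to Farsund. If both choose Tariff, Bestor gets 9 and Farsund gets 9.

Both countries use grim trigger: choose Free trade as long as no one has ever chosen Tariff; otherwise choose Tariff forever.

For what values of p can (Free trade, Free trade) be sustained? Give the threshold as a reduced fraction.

With no time discounting, the continuation probability p plays the role of the discount factor.
Grim-trigger IC: 10/(1−p) ≥ 13 + 9p/(1−p) ⇒ p ≥ (13−10)/(13−9) = 3/4.

3/4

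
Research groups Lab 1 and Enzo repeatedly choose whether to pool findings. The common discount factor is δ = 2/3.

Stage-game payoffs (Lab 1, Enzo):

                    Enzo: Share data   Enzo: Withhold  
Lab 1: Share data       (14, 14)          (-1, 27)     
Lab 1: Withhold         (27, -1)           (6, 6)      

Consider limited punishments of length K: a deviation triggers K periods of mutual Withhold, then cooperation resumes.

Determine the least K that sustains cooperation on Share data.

5

IC: δ(1−δ^K)/(1−δ) ≥ (27−14)/(14−6) = 13/8.
With δ = 2/3: need 1 − δ^K ≥ 13/8·(1−2/3)/(2/3), i.e. δ^K ≤ 0.1875.
Since (2/3)^4 = 0.1975 and (2/3)^5 = 0.1317, the smallest such K is 5.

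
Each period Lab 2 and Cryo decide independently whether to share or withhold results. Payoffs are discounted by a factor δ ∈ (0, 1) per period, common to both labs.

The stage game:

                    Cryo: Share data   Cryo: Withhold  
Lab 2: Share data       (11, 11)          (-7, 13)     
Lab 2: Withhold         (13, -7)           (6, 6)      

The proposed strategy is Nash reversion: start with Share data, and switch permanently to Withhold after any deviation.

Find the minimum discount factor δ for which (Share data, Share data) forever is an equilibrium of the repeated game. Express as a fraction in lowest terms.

2/7

One-period gain from deviating is 13 − 11 = 2. The loss is 11 − 6 = 5 in every subsequent period, with present value 5·δ/(1−δ).
Deviation is unprofitable when 5·δ/(1−δ) ≥ 2, i.e. δ/(1−δ) ≥ 2/5.
Equivalently δ ≥ 2/(2+5) = 2/7.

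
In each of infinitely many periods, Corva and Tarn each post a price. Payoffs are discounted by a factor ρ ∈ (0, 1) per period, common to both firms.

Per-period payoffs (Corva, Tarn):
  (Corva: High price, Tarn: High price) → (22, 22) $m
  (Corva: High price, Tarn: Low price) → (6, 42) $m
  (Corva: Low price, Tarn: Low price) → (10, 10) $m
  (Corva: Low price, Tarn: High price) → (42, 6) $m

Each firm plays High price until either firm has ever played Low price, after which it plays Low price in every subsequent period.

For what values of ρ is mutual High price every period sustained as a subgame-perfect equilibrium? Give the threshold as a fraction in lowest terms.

One-period gain from deviating is 42 − 22 = 20. The loss is 22 − 10 = 12 in every subsequent period, with present value 12·ρ/(1−ρ).
Deviation is unprofitable when 12·ρ/(1−ρ) ≥ 20, i.e. ρ/(1−ρ) ≥ 5/3.
Equivalently ρ ≥ 20/(20+12) = 5/8.

5/8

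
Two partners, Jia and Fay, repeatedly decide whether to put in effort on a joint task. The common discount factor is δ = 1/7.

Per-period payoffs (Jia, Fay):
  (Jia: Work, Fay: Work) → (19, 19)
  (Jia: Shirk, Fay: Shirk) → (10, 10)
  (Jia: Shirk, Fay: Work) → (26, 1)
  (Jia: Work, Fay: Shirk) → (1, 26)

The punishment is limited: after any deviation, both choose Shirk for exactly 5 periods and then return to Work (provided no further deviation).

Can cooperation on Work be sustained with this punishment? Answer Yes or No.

No

Comparing payoff streams over the 6 periods until play realigns: cooperate → 19(1+δ+…+δ^5); deviate → 26 + 10(δ+…+δ^5).
Cooperation is sustained iff (19−10)(δ+…+δ^5) ≥ 26−19.
δ+…+δ^5 = 1/7·(1−(1/7)^5)/(1−1/7) = 0.1667, and (26−19)/(19−10) = 0.7778.
0.1667 < 0.7778, so cooperation is not sustainable.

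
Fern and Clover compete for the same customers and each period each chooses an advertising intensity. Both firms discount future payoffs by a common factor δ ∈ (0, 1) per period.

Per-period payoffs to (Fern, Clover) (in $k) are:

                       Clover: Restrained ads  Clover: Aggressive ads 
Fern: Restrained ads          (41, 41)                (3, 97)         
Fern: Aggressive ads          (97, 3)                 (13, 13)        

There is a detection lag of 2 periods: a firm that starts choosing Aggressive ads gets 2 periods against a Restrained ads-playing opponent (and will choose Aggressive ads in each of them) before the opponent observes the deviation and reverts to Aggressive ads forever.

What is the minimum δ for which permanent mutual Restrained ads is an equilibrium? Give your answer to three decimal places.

Deviating for the 2 undetected periods gains 97−41 = 56 per period over cooperation, then loses 41−13 = 28 per period forever once punishment starts.
Gain: 56(1 + δ + … + δ^1); loss: 28·δ^2/(1−δ).
No profitable deviation ⇔ 56(1−δ^2) ≤ 28·δ^2, i.e. δ^2 ≥ 56/(56+28) = 2/3.
Hence δ ≥ (2/3)^(1/2) ≈ 0.816.

0.816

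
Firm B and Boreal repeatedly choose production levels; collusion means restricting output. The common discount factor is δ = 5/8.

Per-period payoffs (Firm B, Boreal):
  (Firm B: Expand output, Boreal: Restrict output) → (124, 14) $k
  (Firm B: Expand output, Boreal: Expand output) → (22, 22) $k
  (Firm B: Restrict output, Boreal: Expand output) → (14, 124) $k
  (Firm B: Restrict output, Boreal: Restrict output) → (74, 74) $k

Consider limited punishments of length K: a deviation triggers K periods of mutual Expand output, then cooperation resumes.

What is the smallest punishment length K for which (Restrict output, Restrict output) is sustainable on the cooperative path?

2

No profitable deviation requires (74−22)(δ+…+δ^K) ≥ 124−74, i.e. δ+…+δ^K ≥ 25/26 ≈ 0.9615.
With δ = 5/8, the partial sums are K=1: 0.6250, K=2: 1.0156.
K = 2 is the first length at which the sum reaches 0.9615.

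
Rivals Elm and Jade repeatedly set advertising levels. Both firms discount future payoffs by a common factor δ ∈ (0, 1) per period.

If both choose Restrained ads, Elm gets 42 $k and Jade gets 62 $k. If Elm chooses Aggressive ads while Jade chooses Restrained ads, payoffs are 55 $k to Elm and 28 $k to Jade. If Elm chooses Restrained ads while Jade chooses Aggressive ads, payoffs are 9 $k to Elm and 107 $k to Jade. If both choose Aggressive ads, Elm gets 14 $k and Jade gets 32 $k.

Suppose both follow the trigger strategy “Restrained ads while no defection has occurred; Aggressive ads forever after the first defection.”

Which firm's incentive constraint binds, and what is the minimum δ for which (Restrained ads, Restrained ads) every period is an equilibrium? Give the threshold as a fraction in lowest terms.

Jade; δ ≥ 3/5

Elm's threshold: (55−42)/(55−14) = 13/41.
Jade's threshold: (107−62)/(107−32) = 3/5.
13/41 < 3/5, so Jade binds and δ* = 3/5.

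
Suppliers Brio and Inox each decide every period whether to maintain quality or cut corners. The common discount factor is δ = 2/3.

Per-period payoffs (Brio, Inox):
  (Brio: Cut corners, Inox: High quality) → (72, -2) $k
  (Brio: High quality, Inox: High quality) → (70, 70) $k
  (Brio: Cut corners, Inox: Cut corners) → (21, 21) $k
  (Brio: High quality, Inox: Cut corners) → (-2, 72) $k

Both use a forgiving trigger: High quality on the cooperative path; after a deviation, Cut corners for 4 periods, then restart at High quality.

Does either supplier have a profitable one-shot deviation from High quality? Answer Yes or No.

Comparing payoff streams over the 5 periods until play realigns: cooperate → 70(1+δ+…+δ^4); deviate → 72 + 21(δ+…+δ^4).
Cooperation is sustained iff (70−21)(δ+…+δ^4) ≥ 72−70.
δ+…+δ^4 = 2/3·(1−(2/3)^4)/(1−2/3) = 1.6049, and (72−70)/(70−21) = 0.0408.
1.6049 ≥ 0.0408, so cooperation is sustainable.

No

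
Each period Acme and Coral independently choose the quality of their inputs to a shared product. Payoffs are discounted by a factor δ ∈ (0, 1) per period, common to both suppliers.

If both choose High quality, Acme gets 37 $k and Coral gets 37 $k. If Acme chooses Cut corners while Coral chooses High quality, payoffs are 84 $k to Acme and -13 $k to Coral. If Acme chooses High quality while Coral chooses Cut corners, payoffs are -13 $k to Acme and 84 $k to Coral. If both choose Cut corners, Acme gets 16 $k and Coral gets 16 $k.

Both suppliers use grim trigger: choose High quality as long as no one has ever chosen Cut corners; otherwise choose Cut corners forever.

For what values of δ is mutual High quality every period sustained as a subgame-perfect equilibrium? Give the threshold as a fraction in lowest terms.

Cooperation forever yields 37 each period: 37/(1−δ).
Deviating yields 84 once, then 16 forever: 84 + 16δ/(1−δ).
No profitable deviation requires 37/(1−δ) ≥ 84 + 16δ/(1−δ).
Multiplying by (1−δ): 37 ≥ 84(1−δ) + 16δ = 84 − 68δ.
So 68δ ≥ 47, i.e. δ ≥ 47/68.

47/68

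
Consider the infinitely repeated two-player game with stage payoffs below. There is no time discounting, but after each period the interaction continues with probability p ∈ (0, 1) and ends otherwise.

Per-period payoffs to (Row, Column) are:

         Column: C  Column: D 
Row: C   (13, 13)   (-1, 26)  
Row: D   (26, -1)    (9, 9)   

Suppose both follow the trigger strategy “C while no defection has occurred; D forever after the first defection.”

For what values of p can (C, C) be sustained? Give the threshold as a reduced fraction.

13/17

With no time discounting, the continuation probability p plays the role of the discount factor.
Grim-trigger IC: 13/(1−p) ≥ 26 + 9p/(1−p) ⇒ p ≥ (26−13)/(26−9) = 13/17.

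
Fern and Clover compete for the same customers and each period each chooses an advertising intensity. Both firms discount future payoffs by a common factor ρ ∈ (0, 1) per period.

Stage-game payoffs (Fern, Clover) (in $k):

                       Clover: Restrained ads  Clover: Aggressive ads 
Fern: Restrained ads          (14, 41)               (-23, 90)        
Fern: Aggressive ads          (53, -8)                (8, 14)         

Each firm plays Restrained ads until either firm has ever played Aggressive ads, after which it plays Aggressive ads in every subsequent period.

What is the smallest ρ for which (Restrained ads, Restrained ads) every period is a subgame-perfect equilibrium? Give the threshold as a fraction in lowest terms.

Fern: cooperation gives 14 each period; deviation gives 53 once then 8 forever.
  14/(1−ρ) ≥ 53 + 8ρ/(1−ρ) ⇒ ρ ≥ 39/45 = 13/15.
Clover: cooperation gives 41 each period; deviation gives 90 once then 14 forever.
  ρ ≥ 49/76.
Both must hold, so the binding constraint is Fern's: ρ ≥ 13/15.

13/15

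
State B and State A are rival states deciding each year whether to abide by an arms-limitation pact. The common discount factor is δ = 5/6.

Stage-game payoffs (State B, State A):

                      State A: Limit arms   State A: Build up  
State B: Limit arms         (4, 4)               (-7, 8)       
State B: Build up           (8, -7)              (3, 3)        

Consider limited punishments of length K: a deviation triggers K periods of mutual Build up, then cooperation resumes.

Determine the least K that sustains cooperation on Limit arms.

IC: δ(1−δ^K)/(1−δ) ≥ (8−4)/(4−3) = 4.
With δ = 5/6: need 1 − δ^K ≥ 4·(1−5/6)/(5/6), i.e. δ^K ≤ 0.2000.
Since (5/6)^8 = 0.2326 and (5/6)^9 = 0.1938, the smallest such K is 9.

9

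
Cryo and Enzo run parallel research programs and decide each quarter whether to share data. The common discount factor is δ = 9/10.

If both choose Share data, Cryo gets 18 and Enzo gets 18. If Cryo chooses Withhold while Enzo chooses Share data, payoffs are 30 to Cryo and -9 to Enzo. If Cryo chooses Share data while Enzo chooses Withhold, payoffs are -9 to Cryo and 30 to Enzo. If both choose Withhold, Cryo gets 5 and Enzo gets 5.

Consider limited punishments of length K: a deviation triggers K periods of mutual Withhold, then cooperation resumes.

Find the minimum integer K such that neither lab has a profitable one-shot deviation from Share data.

Need Σ_{k=1}^{K} δ^k ≥ (30−18)/(18−5) = 0.9231 at δ = 9/10.
At K = 1 the sum is 0.9000 < 0.9231; at K = 2 it is 1.7100 ≥ 0.9231.
So the minimum punishment length is K = 2.

2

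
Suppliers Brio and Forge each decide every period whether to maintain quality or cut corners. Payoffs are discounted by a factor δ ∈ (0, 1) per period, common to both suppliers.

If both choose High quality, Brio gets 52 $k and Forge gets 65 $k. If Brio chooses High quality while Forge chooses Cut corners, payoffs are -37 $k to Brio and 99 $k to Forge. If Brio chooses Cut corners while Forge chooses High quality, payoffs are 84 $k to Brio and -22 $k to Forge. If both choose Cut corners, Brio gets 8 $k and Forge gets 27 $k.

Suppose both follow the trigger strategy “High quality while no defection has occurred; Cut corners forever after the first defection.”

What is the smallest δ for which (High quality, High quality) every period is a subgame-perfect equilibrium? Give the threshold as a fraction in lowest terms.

17/36

Brio: cooperation gives 52 each period; deviation gives 84 once then 8 forever.
  52/(1−δ) ≥ 84 + 8δ/(1−δ) ⇒ δ ≥ 32/76 = 8/19.
Forge: cooperation gives 65 each period; deviation gives 99 once then 27 forever.
  δ ≥ 34/72 = 17/36.
Both must hold, so the binding constraint is Forge's: δ ≥ 17/36.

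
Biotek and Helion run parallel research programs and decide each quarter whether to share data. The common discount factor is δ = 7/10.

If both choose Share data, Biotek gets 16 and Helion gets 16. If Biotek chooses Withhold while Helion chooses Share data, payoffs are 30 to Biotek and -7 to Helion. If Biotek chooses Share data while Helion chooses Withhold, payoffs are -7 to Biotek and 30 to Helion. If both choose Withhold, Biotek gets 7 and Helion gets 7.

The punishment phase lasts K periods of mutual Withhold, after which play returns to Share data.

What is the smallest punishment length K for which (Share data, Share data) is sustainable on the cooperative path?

4

No profitable deviation requires (16−7)(δ+…+δ^K) ≥ 30−16, i.e. δ+…+δ^K ≥ 14/9 ≈ 1.5556.
With δ = 7/10, the partial sums are K=1: 0.7000, K=2: 1.1900, K=3: 1.5330, K=4: 1.7731.
K = 4 is the first length at which the sum reaches 1.5556.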